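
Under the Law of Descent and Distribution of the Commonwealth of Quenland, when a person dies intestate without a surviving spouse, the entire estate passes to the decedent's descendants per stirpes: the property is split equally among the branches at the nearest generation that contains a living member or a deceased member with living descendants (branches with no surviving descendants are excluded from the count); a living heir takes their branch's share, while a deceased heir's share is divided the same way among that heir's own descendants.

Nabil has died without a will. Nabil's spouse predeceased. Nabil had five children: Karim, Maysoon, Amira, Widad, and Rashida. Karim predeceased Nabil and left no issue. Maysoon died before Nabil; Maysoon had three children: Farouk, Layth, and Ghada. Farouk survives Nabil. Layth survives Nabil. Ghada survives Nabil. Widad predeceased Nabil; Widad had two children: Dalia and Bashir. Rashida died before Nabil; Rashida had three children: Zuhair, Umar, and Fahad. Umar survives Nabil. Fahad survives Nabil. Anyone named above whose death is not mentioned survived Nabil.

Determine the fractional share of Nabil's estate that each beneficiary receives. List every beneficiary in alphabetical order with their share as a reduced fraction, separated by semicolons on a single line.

Amira 1/4; Bashir 1/8; Dalia 1/8; Fahad 1/12; Farouk 1/12; Ghada 1/12; Layth 1/12; Umar 1/12; Zuhair 1/12

There is no surviving spouse, so the entire estate passes to Nabil's descendants per stirpes.
Karim left no surviving issue, so that branch lapses and is disregarded.
The estate is divided into 4 equal shares of 1/4 among Maysoon, Amira, Widad, Rashida.
Maysoon predeceased; the 1/4 allotted to Maysoon's branch passes to Maysoon's issue by representation.
The 1/4 is divided into 3 equal shares of 1/12 among Farouk, Layth, Ghada.
Farouk is living and takes 1/12.
Layth is living and takes 1/12.
Ghada is living and takes 1/12.
Amira is living and takes 1/4.
Widad predeceased; the 1/4 allotted to Widad's branch passes to Widad's issue by representation.
The 1/4 is divided into 2 equal shares of 1/8 among Dalia, Bashir.
Dalia is living and takes 1/8.
Bashir is living and takes 1/8.
Rashida predeceased; the 1/4 allotted to Rashida's branch passes to Rashida's issue by representation.
The 1/4 is divided into 3 equal shares of 1/12 among Zuhair, Umar, Fahad.
Zuhair is living and takes 1/12.
Umar is living and takes 1/12.
Fahad is living and takes 1/12.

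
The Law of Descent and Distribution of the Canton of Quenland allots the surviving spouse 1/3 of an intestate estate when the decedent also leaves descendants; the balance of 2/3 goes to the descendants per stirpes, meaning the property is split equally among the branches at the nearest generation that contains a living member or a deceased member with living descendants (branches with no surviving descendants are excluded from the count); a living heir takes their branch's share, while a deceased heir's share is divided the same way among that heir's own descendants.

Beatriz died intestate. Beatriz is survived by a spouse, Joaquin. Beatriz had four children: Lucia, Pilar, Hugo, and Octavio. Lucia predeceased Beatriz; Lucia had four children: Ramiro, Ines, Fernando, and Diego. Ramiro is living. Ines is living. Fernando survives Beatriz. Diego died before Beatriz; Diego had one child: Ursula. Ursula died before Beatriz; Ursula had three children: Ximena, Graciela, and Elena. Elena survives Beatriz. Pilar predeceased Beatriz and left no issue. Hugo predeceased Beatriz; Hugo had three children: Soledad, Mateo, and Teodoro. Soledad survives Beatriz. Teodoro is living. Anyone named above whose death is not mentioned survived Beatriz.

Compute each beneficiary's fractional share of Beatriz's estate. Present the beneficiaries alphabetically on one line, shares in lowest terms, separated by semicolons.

Joaquin, as surviving spouse, takes 1/3.
The remaining 2/3 passes to Beatriz's descendants per stirpes.
Pilar left no surviving issue, so that branch lapses and is disregarded.
The 2/3 is divided into 3 equal shares of 2/9 among Lucia, Hugo, Octavio.
Lucia predeceased; the 2/9 allotted to Lucia's branch passes to Lucia's issue by representation.
The 2/9 is divided into 4 equal shares of 1/18 among Ramiro, Ines, Fernando, Diego.
Ramiro is living and takes 1/18.
Ines is living and takes 1/18.
Fernando is living and takes 1/18.
Diego predeceased; the 1/18 allotted to Diego's branch passes to Diego's issue by representation.
Ursula's line is the sole branch at this level, so the full 1/18 passes to Ursula's issue by representation.
The 1/18 is divided into 3 equal shares of 1/54 among Ximena, Graciela, Elena.
Ximena is living and takes 1/54.
Graciela is living and takes 1/54.
Elena is living and takes 1/54.
Hugo predeceased; the 2/9 allotted to Hugo's branch passes to Hugo's issue by representation.
The 2/9 is divided into 3 equal shares of 2/27 among Soledad, Mateo, Teodoro.
Soledad is living and takes 2/27.
Mateo is living and takes 2/27.
Teodoro is living and takes 2/27.
Octavio is living and takes 2/9.

Elena 1/54; Fernando 1/18; Graciela 1/54; Ines 1/18; Joaquin 1/3; Mateo 2/27; Octavio 2/9; Ramiro 1/18; Soledad 2/27; Teodoro 2/27; Ximena 1/54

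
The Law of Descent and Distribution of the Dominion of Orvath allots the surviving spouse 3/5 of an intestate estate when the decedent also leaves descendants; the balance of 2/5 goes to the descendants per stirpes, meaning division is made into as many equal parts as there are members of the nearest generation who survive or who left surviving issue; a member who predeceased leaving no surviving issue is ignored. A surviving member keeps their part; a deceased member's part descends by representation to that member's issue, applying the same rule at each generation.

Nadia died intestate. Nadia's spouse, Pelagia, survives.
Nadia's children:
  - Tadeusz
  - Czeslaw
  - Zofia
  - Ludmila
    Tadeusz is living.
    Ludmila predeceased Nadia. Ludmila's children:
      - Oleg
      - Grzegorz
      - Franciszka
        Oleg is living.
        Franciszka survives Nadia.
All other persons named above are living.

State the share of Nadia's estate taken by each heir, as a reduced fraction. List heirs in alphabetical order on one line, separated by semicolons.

Pelagia, as surviving spouse, takes 3/5.
The remaining 2/5 passes to Nadia's descendants per stirpes.
The 2/5 is divided into 4 equal shares of 1/10 among Tadeusz, Czeslaw, Zofia, Ludmila.
Tadeusz is living and takes 1/10.
Czeslaw is living and takes 1/10.
Zofia is living and takes 1/10.
Ludmila predeceased; the 1/10 allotted to Ludmila's branch passes to Ludmila's issue by representation.
The 1/10 is divided into 3 equal shares of 1/30 among Oleg, Grzegorz, Franciszka.
Oleg is living and takes 1/30.
Grzegorz is living and takes 1/30.
Franciszka is living and takes 1/30.

Czeslaw 1/10; Franciszka 1/30; Grzegorz 1/30; Oleg 1/30; Pelagia 3/5; Tadeusz 1/10; Zofia 1/10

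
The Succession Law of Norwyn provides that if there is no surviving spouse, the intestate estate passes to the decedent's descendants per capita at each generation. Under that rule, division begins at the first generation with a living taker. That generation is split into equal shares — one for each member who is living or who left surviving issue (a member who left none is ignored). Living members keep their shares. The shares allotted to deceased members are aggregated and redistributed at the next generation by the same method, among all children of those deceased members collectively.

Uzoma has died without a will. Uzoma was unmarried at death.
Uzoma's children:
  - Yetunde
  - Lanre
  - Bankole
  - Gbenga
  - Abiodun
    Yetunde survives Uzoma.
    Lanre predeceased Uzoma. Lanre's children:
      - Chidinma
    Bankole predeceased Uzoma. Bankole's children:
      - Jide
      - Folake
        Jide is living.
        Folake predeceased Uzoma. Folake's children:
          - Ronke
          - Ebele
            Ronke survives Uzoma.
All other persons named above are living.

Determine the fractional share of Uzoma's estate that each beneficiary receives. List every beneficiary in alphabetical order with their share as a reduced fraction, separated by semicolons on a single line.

There is no surviving spouse, so the entire estate passes to Uzoma's descendants per capita at each generation.
At generation 1 (Yetunde, Lanre, Bankole, Gbenga, Abiodun) there are 5 shares of (1)/5 = 1/5 each.
Living: Yetunde, Gbenga, and Abiodun — each takes 1/5.
Deceased: Lanre and Bankole. Their combined 2/5 is pooled and carried to generation 2.
At generation 2 (Chidinma, Jide, Folake) there are 3 shares of (2/5)/3 = 2/15 each.
Living: Chidinma and Jide — each takes 2/15.
Deceased: Folake. That 2/15 share is carried to generation 3.
At generation 3 (Ronke, Ebele) there are 2 shares of (2/15)/2 = 1/15 each.
Living: Ronke and Ebele — each takes 1/15.

Abiodun 1/5; Chidinma 2/15; Ebele 1/15; Gbenga 1/5; Jide 2/15; Ronke 1/15; Yetunde 1/5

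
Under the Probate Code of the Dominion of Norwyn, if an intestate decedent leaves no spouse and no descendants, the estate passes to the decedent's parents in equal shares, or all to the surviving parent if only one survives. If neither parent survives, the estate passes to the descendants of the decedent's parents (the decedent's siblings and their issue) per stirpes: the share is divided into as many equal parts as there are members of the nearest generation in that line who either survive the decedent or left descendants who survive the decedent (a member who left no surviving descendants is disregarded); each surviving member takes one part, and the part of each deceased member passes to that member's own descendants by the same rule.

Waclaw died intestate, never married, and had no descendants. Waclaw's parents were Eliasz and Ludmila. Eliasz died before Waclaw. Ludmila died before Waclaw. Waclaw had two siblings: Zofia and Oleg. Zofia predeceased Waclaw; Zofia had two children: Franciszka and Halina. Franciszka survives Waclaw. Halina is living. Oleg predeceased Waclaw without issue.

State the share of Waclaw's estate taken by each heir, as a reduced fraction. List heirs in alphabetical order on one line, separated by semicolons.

Neither parent survives and there are no descendants, so the estate passes to Waclaw's siblings and their issue per stirpes.
Oleg left no surviving issue, so that branch lapses and is disregarded.
Zofia's line is the sole branch at this level, so the full 1 passes to Zofia's issue by representation.
The estate is divided into 2 equal shares of 1/2 among Franciszka, Halina.
Franciszka is living and takes 1/2.
Halina is living and takes 1/2.

Franciszka 1/2; Halina 1/2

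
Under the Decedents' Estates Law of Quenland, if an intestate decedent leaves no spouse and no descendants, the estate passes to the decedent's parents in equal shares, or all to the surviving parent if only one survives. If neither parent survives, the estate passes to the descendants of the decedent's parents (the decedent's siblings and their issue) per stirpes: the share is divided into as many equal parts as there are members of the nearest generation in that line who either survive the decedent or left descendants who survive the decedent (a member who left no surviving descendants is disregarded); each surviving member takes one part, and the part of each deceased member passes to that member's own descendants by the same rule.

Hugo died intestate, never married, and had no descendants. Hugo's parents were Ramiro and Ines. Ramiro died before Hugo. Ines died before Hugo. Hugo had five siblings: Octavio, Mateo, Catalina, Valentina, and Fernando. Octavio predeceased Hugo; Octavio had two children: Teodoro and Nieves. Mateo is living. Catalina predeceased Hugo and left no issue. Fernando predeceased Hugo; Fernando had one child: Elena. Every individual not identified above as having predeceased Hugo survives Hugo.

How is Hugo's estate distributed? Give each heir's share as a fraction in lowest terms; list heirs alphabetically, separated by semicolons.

Neither parent survives and there are no descendants, so the estate passes to Hugo's siblings and their issue per stirpes.
Catalina left no surviving issue, so that branch lapses and is disregarded.
The estate is divided into 4 equal shares of 1/4 among Octavio, Mateo, Valentina, Fernando.
Octavio predeceased; the 1/4 allotted to Octavio's branch passes to Octavio's issue by representation.
The 1/4 is divided into 2 equal shares of 1/8 among Teodoro, Nieves.
Teodoro is living and takes 1/8.
Nieves is living and takes 1/8.
Mateo is living and takes 1/4.
Valentina is living and takes 1/4.
Fernando predeceased; the 1/4 allotted to Fernando's branch passes to Fernando's issue by representation.
Elena is the sole taker at this level and receives the full 1/4.

Elena 1/4; Mateo 1/4; Nieves 1/8; Teodoro 1/8; Valentina 1/4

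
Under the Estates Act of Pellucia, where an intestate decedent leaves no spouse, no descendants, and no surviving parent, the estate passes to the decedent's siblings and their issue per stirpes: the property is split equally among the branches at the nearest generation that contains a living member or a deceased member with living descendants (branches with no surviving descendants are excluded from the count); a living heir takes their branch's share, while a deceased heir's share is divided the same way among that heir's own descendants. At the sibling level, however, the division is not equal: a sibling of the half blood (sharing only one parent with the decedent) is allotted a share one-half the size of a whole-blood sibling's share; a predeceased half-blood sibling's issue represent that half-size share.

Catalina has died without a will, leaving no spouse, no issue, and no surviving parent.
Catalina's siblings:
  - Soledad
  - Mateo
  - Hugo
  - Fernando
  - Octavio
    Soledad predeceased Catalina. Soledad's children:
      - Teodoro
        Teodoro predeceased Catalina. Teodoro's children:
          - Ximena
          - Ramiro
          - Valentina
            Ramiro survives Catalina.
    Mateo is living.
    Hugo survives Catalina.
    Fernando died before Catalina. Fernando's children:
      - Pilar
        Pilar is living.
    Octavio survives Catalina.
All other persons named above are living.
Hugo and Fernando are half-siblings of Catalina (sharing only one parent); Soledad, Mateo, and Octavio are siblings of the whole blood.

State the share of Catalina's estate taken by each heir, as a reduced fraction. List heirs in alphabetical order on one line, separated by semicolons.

No spouse, descendants, or parent survives, so the estate passes to Catalina's siblings per stirpes.
Half-blood siblings count for one-half the weight of whole-blood siblings at the initial division.
Dividing 1 in proportion to weights (total weight 4): Soledad (weight 1) → 1/4; Mateo (weight 1) → 1/4; Hugo (weight 1/2) → 1/8; Fernando (weight 1/2) → 1/8; Octavio (weight 1) → 1/4.
Soledad predeceased; the 1/4 allotted to Soledad's branch passes to Soledad's issue by representation.
Teodoro's line is the sole branch at this level, so the full 1/4 passes to Teodoro's issue by representation.
The 1/4 is divided into 3 equal shares of 1/12 among Ximena, Ramiro, Valentina.
Ximena is living and takes 1/12.
Ramiro is living and takes 1/12.
Valentina is living and takes 1/12.
Mateo is living and takes 1/4.
Hugo is living and takes 1/8.
Fernando predeceased; the 1/8 allotted to Fernando's branch passes to Fernando's issue by representation.
Pilar is the sole taker at this level and receives the full 1/8.
Octavio is living and takes 1/4.

Hugo 1/8; Mateo 1/4; Octavio 1/4; Pilar 1/8; Ramiro 1/12; Valentina 1/12; Ximena 1/12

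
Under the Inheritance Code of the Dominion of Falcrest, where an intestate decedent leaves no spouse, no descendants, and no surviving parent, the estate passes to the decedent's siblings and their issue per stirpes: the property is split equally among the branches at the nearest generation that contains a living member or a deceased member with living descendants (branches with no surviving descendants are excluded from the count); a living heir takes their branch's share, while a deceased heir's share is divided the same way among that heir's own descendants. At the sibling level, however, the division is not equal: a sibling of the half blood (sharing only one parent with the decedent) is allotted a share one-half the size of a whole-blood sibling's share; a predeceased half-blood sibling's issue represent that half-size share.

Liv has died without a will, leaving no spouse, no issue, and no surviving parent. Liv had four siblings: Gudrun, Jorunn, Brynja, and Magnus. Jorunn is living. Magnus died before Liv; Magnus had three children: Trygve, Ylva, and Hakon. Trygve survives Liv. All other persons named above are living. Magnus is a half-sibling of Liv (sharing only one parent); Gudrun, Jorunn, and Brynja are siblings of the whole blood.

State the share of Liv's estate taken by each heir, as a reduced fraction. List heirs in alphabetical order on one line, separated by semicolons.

No spouse, descendants, or parent survives, so the estate passes to Liv's siblings per stirpes.
Half-blood siblings count for one-half the weight of whole-blood siblings at the initial division.
Dividing 1 in proportion to weights (total weight 7/2): Gudrun (weight 1) → 2/7; Jorunn (weight 1) → 2/7; Brynja (weight 1) → 2/7; Magnus (weight 1/2) → 1/7.
Gudrun is living and takes 2/7.
Jorunn is living and takes 2/7.
Brynja is living and takes 2/7.
Magnus predeceased; the 1/7 allotted to Magnus's branch passes to Magnus's issue by representation.
The 1/7 is divided into 3 equal shares of 1/21 among Trygve, Ylva, Hakon.
Trygve is living and takes 1/21.
Ylva is living and takes 1/21.
Hakon is living and takes 1/21.

Brynja 2/7; Gudrun 2/7; Hakon 1/21; Jorunn 2/7; Trygve 1/21; Ylva 1/21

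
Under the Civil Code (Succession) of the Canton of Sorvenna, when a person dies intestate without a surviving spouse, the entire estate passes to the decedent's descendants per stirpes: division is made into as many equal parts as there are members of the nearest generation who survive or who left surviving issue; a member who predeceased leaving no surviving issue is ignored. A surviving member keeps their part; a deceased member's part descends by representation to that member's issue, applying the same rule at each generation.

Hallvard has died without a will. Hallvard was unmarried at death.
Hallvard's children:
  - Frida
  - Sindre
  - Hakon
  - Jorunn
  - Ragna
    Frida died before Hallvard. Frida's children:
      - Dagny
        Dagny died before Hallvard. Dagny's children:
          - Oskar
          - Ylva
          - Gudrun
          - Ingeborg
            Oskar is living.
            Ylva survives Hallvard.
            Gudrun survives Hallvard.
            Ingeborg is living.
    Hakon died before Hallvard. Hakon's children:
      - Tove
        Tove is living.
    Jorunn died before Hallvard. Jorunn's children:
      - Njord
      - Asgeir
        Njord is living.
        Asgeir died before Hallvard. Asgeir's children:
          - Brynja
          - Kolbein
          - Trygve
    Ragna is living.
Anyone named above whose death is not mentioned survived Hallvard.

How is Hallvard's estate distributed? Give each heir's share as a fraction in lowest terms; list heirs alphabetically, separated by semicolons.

There is no surviving spouse, so the entire estate passes to Hallvard's descendants per stirpes.
The estate is divided into 5 equal shares of 1/5 among Frida, Sindre, Hakon, Jorunn, Ragna.
Frida predeceased; the 1/5 allotted to Frida's branch passes to Frida's issue by representation.
Dagny's line is the sole branch at this level, so the full 1/5 passes to Dagny's issue by representation.
The 1/5 is divided into 4 equal shares of 1/20 among Oskar, Ylva, Gudrun, Ingeborg.
Oskar is living and takes 1/20.
Ylva is living and takes 1/20.
Gudrun is living and takes 1/20.
Ingeborg is living and takes 1/20.
Sindre is living and takes 1/5.
Hakon predeceased; the 1/5 allotted to Hakon's branch passes to Hakon's issue by representation.
Tove is the sole taker at this level and receives the full 1/5.
Jorunn predeceased; the 1/5 allotted to Jorunn's branch passes to Jorunn's issue by representation.
The 1/5 is divided into 2 equal shares of 1/10 among Njord, Asgeir.
Njord is living and takes 1/10.
Asgeir predeceased; the 1/10 allotted to Asgeir's branch passes to Asgeir's issue by representation.
The 1/10 is divided into 3 equal shares of 1/30 among Brynja, Kolbein, Trygve.
Brynja is living and takes 1/30.
Kolbein is living and takes 1/30.
Trygve is living and takes 1/30.
Ragna is living and takes 1/5.

Brynja 1/30; Gudrun 1/20; Ingeborg 1/20; Kolbein 1/30; Njord 1/10; Oskar 1/20; Ragna 1/5; Sindre 1/5; Tove 1/5; Trygve 1/30; Ylva 1/20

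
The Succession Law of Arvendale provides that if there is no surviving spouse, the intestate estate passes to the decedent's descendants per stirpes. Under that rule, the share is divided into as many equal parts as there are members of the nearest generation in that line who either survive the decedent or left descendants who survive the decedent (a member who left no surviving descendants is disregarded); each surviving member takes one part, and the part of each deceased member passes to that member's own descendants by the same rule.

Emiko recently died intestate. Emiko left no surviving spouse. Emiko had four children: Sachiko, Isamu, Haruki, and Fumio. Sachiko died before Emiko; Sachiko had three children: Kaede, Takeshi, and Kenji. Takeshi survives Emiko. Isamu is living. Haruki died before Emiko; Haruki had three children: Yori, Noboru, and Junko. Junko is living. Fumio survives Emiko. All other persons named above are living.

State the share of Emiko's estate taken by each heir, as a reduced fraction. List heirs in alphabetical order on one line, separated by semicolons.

Fumio 1/4; Isamu 1/4; Junko 1/12; Kaede 1/12; Kenji 1/12; Noboru 1/12; Takeshi 1/12; Yori 1/12

There is no surviving spouse, so the entire estate passes to Emiko's descendants per stirpes.
The estate is divided into 4 equal shares of 1/4 among Sachiko, Isamu, Haruki, Fumio.
Sachiko predeceased; the 1/4 allotted to Sachiko's branch passes to Sachiko's issue by representation.
The 1/4 is divided into 3 equal shares of 1/12 among Kaede, Takeshi, Kenji.
Kaede is living and takes 1/12.
Takeshi is living and takes 1/12.
Kenji is living and takes 1/12.
Isamu is living and takes 1/4.
Haruki predeceased; the 1/4 allotted to Haruki's branch passes to Haruki's issue by representation.
The 1/4 is divided into 3 equal shares of 1/12 among Yori, Noboru, Junko.
Yori is living and takes 1/12.
Noboru is living and takes 1/12.
Junko is living and takes 1/12.
Fumio is living and takes 1/4.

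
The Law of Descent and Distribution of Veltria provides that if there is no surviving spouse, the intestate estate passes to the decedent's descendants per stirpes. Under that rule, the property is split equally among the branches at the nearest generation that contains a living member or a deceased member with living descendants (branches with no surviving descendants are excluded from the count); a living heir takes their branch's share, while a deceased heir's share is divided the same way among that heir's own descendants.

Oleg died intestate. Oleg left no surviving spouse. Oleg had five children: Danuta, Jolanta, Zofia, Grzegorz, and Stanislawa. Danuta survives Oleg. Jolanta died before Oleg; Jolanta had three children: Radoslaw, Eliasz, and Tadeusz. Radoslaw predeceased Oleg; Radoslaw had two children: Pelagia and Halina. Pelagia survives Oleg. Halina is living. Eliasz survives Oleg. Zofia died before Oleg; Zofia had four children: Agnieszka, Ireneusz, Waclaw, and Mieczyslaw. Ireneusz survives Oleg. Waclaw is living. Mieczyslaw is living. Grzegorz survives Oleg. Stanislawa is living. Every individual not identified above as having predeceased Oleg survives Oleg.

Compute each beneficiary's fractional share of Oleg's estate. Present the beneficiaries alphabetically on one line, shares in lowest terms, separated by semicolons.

Agnieszka 1/20; Danuta 1/5; Eliasz 1/15; Grzegorz 1/5; Halina 1/30; Ireneusz 1/20; Mieczyslaw 1/20; Pelagia 1/30; Stanislawa 1/5; Tadeusz 1/15; Waclaw 1/20

There is no surviving spouse, so the entire estate passes to Oleg's descendants per stirpes.
The estate is divided into 5 equal shares of 1/5 among Danuta, Jolanta, Zofia, Grzegorz, Stanislawa.
Danuta is living and takes 1/5.
Jolanta predeceased; the 1/5 allotted to Jolanta's branch passes to Jolanta's issue by representation.
The 1/5 is divided into 3 equal shares of 1/15 among Radoslaw, Eliasz, Tadeusz.
Radoslaw predeceased; the 1/15 allotted to Radoslaw's branch passes to Radoslaw's issue by representation.
The 1/15 is divided into 2 equal shares of 1/30 among Pelagia, Halina.
Pelagia is living and takes 1/30.
Halina is living and takes 1/30.
Eliasz is living and takes 1/15.
Tadeusz is living and takes 1/15.
Zofia predeceased; the 1/5 allotted to Zofia's branch passes to Zofia's issue by representation.
The 1/5 is divided into 4 equal shares of 1/20 among Agnieszka, Ireneusz, Waclaw, Mieczyslaw.
Agnieszka is living and takes 1/20.
Ireneusz is living and takes 1/20.
Waclaw is living and takes 1/20.
Mieczyslaw is living and takes 1/20.
Grzegorz is living and takes 1/5.
Stanislawa is living and takes 1/5.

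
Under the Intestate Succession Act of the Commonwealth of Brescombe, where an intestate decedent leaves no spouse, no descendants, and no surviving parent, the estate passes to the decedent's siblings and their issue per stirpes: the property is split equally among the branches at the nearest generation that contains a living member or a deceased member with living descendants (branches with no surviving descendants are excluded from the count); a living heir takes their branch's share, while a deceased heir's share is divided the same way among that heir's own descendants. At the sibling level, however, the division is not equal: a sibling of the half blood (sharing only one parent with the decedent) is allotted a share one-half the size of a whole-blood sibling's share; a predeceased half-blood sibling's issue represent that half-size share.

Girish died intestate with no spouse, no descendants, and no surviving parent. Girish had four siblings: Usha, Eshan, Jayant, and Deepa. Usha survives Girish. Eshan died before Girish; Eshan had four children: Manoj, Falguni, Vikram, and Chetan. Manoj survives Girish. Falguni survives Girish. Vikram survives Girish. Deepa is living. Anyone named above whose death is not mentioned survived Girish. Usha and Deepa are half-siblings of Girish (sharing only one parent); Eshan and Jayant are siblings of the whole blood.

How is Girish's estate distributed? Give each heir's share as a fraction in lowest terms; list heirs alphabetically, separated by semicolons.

No spouse, descendants, or parent survives, so the estate passes to Girish's siblings per stirpes.
Half-blood siblings count for one-half the weight of whole-blood siblings at the initial division.
Dividing 1 in proportion to weights (total weight 3): Usha (weight 1/2) → 1/6; Eshan (weight 1) → 1/3; Jayant (weight 1) → 1/3; Deepa (weight 1/2) → 1/6.
Usha is living and takes 1/6.
Eshan predeceased; the 1/3 allotted to Eshan's branch passes to Eshan's issue by representation.
The 1/3 is divided into 4 equal shares of 1/12 among Manoj, Falguni, Vikram, Chetan.
Manoj is living and takes 1/12.
Falguni is living and takes 1/12.
Vikram is living and takes 1/12.
Chetan is living and takes 1/12.
Jayant is living and takes 1/3.
Deepa is living and takes 1/6.

Chetan 1/12; Deepa 1/6; Falguni 1/12; Jayant 1/3; Manoj 1/12; Usha 1/6; Vikram 1/12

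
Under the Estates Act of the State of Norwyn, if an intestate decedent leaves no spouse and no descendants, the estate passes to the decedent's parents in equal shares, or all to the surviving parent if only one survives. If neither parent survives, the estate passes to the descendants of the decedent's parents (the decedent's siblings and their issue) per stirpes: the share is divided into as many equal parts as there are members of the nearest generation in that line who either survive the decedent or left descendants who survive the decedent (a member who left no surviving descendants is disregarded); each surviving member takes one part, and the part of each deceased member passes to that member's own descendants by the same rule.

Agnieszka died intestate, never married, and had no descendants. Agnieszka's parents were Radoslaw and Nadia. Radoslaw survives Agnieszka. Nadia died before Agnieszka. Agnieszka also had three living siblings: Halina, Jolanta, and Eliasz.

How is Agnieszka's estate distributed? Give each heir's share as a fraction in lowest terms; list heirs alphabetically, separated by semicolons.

Radoslaw 1

Only one parent, Radoslaw, survives, so Radoslaw takes the entire estate. The siblings take nothing because a surviving parent has priority.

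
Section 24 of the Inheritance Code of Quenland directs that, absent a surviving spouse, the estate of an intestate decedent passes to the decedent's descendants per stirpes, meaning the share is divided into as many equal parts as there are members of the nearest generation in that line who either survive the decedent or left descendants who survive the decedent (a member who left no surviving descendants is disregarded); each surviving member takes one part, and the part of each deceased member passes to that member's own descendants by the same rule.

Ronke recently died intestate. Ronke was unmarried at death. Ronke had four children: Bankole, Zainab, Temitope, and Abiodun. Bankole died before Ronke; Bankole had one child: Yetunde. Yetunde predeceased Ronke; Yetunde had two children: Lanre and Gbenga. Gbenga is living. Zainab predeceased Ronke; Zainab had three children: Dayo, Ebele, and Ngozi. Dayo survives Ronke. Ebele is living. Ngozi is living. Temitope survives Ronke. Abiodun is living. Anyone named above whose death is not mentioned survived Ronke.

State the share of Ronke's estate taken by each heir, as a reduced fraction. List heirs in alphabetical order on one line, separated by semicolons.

There is no surviving spouse, so the entire estate passes to Ronke's descendants per stirpes.
The estate is divided into 4 equal shares of 1/4 among Bankole, Zainab, Temitope, Abiodun.
Bankole predeceased; the 1/4 allotted to Bankole's branch passes to Bankole's issue by representation.
Yetunde's line is the sole branch at this level, so the full 1/4 passes to Yetunde's issue by representation.
The 1/4 is divided into 2 equal shares of 1/8 among Lanre, Gbenga.
Lanre is living and takes 1/8.
Gbenga is living and takes 1/8.
Zainab predeceased; the 1/4 allotted to Zainab's branch passes to Zainab's issue by representation.
The 1/4 is divided into 3 equal shares of 1/12 among Dayo, Ebele, Ngozi.
Dayo is living and takes 1/12.
Ebele is living and takes 1/12.
Ngozi is living and takes 1/12.
Temitope is living and takes 1/4.
Abiodun is living and takes 1/4.

Abiodun 1/4; Dayo 1/12; Ebele 1/12; Gbenga 1/8; Lanre 1/8; Ngozi 1/12; Temitope 1/4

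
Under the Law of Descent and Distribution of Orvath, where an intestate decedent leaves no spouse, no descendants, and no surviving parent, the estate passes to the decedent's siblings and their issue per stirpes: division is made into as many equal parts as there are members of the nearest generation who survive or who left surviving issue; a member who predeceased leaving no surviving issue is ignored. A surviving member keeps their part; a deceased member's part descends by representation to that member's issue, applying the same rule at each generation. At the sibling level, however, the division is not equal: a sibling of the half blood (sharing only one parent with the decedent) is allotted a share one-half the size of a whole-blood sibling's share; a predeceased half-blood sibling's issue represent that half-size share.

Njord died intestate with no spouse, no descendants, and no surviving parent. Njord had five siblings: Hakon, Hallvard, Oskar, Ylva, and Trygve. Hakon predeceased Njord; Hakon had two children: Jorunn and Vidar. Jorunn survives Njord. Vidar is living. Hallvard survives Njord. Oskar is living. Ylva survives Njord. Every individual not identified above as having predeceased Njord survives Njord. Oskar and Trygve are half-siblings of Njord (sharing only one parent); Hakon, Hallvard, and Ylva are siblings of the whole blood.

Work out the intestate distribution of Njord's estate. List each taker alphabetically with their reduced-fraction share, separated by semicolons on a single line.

Hallvard 1/4; Jorunn 1/8; Oskar 1/8; Trygve 1/8; Vidar 1/8; Ylva 1/4

No spouse, descendants, or parent survives, so the estate passes to Njord's siblings per stirpes.
Half-blood siblings count for one-half the weight of whole-blood siblings at the initial division.
Dividing 1 in proportion to weights (total weight 4): Hakon (weight 1) → 1/4; Hallvard (weight 1) → 1/4; Oskar (weight 1/2) → 1/8; Ylva (weight 1) → 1/4; Trygve (weight 1/2) → 1/8.
Hakon predeceased; the 1/4 allotted to Hakon's branch passes to Hakon's issue by representation.
The 1/4 is divided into 2 equal shares of 1/8 among Jorunn, Vidar.
Jorunn is living and takes 1/8.
Vidar is living and takes 1/8.
Hallvard is living and takes 1/4.
Oskar is living and takes 1/8.
Ylva is living and takes 1/4.
Trygve is living and takes 1/8.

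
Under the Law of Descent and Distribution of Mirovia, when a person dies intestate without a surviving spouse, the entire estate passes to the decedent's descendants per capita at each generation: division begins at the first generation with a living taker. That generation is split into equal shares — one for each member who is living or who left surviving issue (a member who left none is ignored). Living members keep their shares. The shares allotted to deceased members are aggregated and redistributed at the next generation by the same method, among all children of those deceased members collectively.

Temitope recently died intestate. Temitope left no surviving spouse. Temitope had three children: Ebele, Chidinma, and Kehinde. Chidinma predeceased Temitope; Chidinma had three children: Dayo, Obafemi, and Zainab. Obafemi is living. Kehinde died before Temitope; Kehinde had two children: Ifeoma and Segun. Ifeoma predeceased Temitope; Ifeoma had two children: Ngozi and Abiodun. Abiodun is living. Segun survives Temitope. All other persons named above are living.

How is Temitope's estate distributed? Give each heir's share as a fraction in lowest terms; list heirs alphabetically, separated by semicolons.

There is no surviving spouse, so the entire estate passes to Temitope's descendants per capita at each generation.
At generation 1 (Ebele, Chidinma, Kehinde) there are 3 shares of (1)/3 = 1/3 each.
Living: Ebele — each takes 1/3.
Deceased: Chidinma and Kehinde. Their combined 2/3 is pooled and carried to generation 2.
At generation 2 (Dayo, Obafemi, Zainab, Ifeoma, Segun) there are 5 shares of (2/3)/5 = 2/15 each.
Living: Dayo, Obafemi, Zainab, and Segun — each takes 2/15.
Deceased: Ifeoma. That 2/15 share is carried to generation 3.
At generation 3 (Ngozi, Abiodun) there are 2 shares of (2/15)/2 = 1/15 each.
Living: Ngozi and Abiodun — each takes 1/15.

Abiodun 1/15; Dayo 2/15; Ebele 1/3; Ngozi 1/15; Obafemi 2/15; Segun 2/15; Zainab 2/15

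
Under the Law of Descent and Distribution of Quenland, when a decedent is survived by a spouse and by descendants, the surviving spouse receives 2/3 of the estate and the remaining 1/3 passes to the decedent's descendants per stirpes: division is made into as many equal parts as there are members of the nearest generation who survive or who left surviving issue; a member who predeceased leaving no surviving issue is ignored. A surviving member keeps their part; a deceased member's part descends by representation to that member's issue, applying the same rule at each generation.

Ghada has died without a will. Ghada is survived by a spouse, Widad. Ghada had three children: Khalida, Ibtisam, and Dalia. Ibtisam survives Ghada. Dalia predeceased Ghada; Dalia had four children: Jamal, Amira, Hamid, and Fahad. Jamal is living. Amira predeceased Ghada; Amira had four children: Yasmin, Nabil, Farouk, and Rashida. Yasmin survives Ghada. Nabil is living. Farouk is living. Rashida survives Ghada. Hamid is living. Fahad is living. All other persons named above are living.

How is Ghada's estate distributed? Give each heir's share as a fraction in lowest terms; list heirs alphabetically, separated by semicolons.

Widad, as surviving spouse, takes 2/3.
The remaining 1/3 passes to Ghada's descendants per stirpes.
The 1/3 is divided into 3 equal shares of 1/9 among Khalida, Ibtisam, Dalia.
Khalida is living and takes 1/9.
Ibtisam is living and takes 1/9.
Dalia predeceased; the 1/9 allotted to Dalia's branch passes to Dalia's issue by representation.
The 1/9 is divided into 4 equal shares of 1/36 among Jamal, Amira, Hamid, Fahad.
Jamal is living and takes 1/36.
Amira predeceased; the 1/36 allotted to Amira's branch passes to Amira's issue by representation.
The 1/36 is divided into 4 equal shares of 1/144 among Yasmin, Nabil, Farouk, Rashida.
Yasmin is living and takes 1/144.
Nabil is living and takes 1/144.
Farouk is living and takes 1/144.
Rashida is living and takes 1/144.
Hamid is living and takes 1/36.
Fahad is living and takes 1/36.

Fahad 1/36; Farouk 1/144; Hamid 1/36; Ibtisam 1/9; Jamal 1/36; Khalida 1/9; Nabil 1/144; Rashida 1/144; Widad 2/3; Yasmin 1/144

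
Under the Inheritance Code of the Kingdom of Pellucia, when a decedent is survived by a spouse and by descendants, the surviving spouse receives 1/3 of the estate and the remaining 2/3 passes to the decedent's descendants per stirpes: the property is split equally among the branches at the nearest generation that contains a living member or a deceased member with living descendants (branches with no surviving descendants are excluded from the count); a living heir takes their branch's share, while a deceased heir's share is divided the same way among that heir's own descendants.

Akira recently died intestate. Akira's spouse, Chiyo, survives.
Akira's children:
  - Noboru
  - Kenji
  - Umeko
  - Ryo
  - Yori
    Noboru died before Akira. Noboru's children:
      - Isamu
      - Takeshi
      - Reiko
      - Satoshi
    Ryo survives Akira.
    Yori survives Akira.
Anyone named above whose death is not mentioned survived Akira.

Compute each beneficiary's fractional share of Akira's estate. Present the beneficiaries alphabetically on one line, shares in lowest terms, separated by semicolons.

Chiyo 1/3; Isamu 1/30; Kenji 2/15; Reiko 1/30; Ryo 2/15; Satoshi 1/30; Takeshi 1/30; Umeko 2/15; Yori 2/15

Chiyo, as surviving spouse, takes 1/3.
The remaining 2/3 passes to Akira's descendants per stirpes.
The 2/3 is divided into 5 equal shares of 2/15 among Noboru, Kenji, Umeko, Ryo, Yori.
Noboru predeceased; the 2/15 allotted to Noboru's branch passes to Noboru's issue by representation.
The 2/15 is divided into 4 equal shares of 1/30 among Isamu, Takeshi, Reiko, Satoshi.
Isamu is living and takes 1/30.
Takeshi is living and takes 1/30.
Reiko is living and takes 1/30.
Satoshi is living and takes 1/30.
Kenji is living and takes 2/15.
Umeko is living and takes 2/15.
Ryo is living and takes 2/15.
Yori is living and takes 2/15.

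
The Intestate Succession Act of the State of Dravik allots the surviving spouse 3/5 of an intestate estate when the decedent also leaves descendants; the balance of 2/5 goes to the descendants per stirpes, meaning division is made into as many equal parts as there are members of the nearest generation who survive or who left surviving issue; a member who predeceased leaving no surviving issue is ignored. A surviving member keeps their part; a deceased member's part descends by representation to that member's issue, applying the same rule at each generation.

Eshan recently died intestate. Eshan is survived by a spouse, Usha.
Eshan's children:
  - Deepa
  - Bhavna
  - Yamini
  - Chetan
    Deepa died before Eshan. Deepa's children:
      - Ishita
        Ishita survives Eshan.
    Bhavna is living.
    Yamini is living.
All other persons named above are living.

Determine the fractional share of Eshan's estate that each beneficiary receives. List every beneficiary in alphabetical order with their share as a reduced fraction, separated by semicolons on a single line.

Usha, as surviving spouse, takes 3/5.
The remaining 2/5 passes to Eshan's descendants per stirpes.
The 2/5 is divided into 4 equal shares of 1/10 among Deepa, Bhavna, Yamini, Chetan.
Deepa predeceased; the 1/10 allotted to Deepa's branch passes to Deepa's issue by representation.
Ishita is the sole taker at this level and receives the full 1/10.
Bhavna is living and takes 1/10.
Yamini is living and takes 1/10.
Chetan is living and takes 1/10.

Bhavna 1/10; Chetan 1/10; Ishita 1/10; Usha 3/5; Yamini 1/10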